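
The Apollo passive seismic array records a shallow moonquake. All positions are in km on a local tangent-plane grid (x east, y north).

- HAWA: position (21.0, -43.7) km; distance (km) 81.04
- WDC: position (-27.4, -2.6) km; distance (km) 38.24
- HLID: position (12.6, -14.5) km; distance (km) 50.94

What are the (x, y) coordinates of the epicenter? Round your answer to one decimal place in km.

x ≈ -9.7 km, y ≈ 31.3 km

Circle about each station: (x − 21.0)² + (y + 43.7)² = 81.04²; (x + 27.4)² + (y + 2.6)² = 38.24²; (x − 12.6)² + (y + 14.5)² = 50.94².
Subtracting pairs of circle equations eliminates x²+y² and gives linear equations (the radical axes):
-96.8 x + 82.2 y = 3512.01
-16.8 x + 58.4 y = 1990.92
Solving the 2×2 system: x ≈ -9.7, y ≈ 31.3 km.
Check against HAWA (with the unrounded x, y): √((x − 21.0)²+(y + 43.7)²) = 81.04 ≈ 81.04 km. ✓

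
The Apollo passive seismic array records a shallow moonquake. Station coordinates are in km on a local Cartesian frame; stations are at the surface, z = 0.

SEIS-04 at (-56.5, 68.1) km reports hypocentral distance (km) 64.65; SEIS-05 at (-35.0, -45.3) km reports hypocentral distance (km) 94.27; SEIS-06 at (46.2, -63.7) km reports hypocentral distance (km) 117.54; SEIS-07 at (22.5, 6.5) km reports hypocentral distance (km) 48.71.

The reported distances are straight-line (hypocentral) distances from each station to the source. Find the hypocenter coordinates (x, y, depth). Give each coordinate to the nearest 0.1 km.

Each station gives a sphere (x−x_i)² + (y−y_i)² + z² = d_i² (stations at z=0).
Subtracting the SEIS-04 sphere from SEIS-05 and SEIS-06: z² cancels, leaving linear equations in x and y:
43.0 x − 226.8 y = -9259.98
205.4 x − 263.6 y = -11273.76
Solving: x ≈ -3.290, y ≈ 40.205 km (keep extra digits for the depth step; rounded: -3.3, 40.2).
Then from the SEIS-04 sphere: z² = 64.65² − (x + 56.5)² − (y − 68.1)² with x = -3.290, y = 40.205, so z ≈ 23.879 ≈ 23.9 km.
Check against SEIS-07 (with the unrounded solution): distance 48.70 ≈ 48.71 km. ✓

x ≈ -3.3 km, y ≈ 40.2 km, depth ≈ 23.9 km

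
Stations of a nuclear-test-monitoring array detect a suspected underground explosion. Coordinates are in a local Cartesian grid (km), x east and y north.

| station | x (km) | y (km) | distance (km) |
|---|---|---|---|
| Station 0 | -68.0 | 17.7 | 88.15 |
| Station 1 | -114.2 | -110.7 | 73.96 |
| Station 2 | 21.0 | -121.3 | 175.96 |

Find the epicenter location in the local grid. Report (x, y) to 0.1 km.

Circle about each station: (x + 68.0)² + (y − 17.7)² = 88.15²; (x + 114.2)² + (y + 110.7)² = 73.96²; (x − 21.0)² + (y + 121.3)² = 175.96².
Subtracting pairs of circle equations eliminates x²+y² and gives linear equations (the radical axes):
-92.4 x − 256.8 y = 22659.18
178.0 x − 278.0 y = -12974.10
Solving the 2×2 system: x ≈ -134.9, y ≈ -39.7 km.

(-134.9, -39.7)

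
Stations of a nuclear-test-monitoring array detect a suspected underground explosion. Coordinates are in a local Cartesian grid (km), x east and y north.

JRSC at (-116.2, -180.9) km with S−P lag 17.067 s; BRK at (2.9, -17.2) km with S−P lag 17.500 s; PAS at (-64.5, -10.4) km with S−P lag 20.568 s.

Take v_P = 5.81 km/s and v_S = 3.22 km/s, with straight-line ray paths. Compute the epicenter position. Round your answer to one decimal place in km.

x ≈ 1.3 km, y ≈ -143.6 km

Distance from S−P lag: d = Δt · v_P v_S / (v_P − v_S) = Δt · (5.81·3.22)/(5.81−3.22) ≈ 7.2232·Δt.
So d_JRSC = 123.28, d_BRK = 126.41, d_PAS = 148.57 km.
Circle about each station: (x + 116.2)² + (y + 180.9)² = 123.28²; (x − 2.9)² + (y + 17.2)² = 126.41²; (x + 64.5)² + (y + 10.4)² = 148.57².
Subtracting pairs of circle equations eliminates x²+y² and gives linear equations (the radical axes):
238.2 x + 327.4 y = -46704.53
103.4 x + 341.0 y = -48833.93
Solving the 2×2 system: x ≈ 1.3, y ≈ -143.6 km.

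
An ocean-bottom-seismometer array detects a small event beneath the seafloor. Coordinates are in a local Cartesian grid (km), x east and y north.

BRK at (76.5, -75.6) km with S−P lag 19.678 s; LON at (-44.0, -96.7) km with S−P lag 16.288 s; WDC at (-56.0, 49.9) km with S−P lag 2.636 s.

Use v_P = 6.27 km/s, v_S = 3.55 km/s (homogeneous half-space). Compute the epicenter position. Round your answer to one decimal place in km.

(-39.1, 36.5)

Distance from S−P lag: d = Δt · v_P v_S / (v_P − v_S) = Δt · (6.27·3.55)/(6.27−3.55) ≈ 8.1833·Δt.
So d_BRK = 161.03, d_LON = 133.29, d_WDC = 21.57 km.
Circle about each station: (x − 76.5)² + (y + 75.6)² = 161.03²; (x + 44.0)² + (y + 96.7)² = 133.29²; (x + 56.0)² + (y − 49.9)² = 21.57².
Subtracting the BRK equation from the LON and WDC equations removes the quadratic terms:
-241.0 x − 42.2 y = 7883.72
-265.0 x + 251.0 y = 19523.80
Solving the 2×2 system: x ≈ -39.1, y ≈ 36.5 km.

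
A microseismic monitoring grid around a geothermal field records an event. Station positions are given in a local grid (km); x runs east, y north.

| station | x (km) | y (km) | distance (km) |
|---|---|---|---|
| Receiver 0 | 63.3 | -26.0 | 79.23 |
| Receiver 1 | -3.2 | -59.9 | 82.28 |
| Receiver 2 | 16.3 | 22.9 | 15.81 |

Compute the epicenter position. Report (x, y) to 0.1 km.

Circle about each station: (x − 63.3)² + (y + 26.0)² = 79.23²; (x + 3.2)² + (y + 59.9)² = 82.28²; (x − 16.3)² + (y − 22.9)² = 15.81².
Subtracting pairs of circle equations eliminates x²+y² and gives linear equations (the radical axes):
-133.0 x − 67.8 y = -1577.25
-94.0 x + 97.8 y = 2134.65
Solving the 2×2 system: x ≈ 0.5, y ≈ 22.3 km.

0.5 km east, 22.3 km north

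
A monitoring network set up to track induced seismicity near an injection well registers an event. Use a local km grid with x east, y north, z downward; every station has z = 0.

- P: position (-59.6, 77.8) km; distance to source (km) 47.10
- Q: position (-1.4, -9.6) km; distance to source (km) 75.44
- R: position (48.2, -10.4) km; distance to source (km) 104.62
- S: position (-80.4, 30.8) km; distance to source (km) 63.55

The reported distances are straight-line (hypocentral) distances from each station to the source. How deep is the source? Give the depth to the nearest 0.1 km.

depth ≈ 27.3 km

Each station gives a sphere (x−x_i)² + (y−y_i)² + z² = d_i² (stations at z=0).
Subtracting the P sphere from Q and R: z² cancels, leaving linear equations in x and y:
116.4 x − 174.8 y = -12983.66
215.6 x − 176.4 y = -15900.53
Solving: x ≈ -28.512, y ≈ 55.291 km (keep extra digits for the depth step; rounded: -28.5, 55.3).
Then from the P sphere: z² = 47.10² − (x + 59.6)² − (y − 77.8)² with x = -28.512, y = 55.291, so z ≈ 27.300 ≈ 27.3 km.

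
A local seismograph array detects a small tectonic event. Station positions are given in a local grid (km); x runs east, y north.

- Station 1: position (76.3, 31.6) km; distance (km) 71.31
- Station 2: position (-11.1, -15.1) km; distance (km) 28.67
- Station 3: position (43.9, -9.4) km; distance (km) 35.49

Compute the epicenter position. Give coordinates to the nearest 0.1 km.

10.8 km east, 3.4 km north

Circle about each station: (x − 76.3)² + (y − 31.6)² = 71.31²; (x + 11.1)² + (y + 15.1)² = 28.67²; (x − 43.9)² + (y + 9.4)² = 35.49².
Subtracting pairs of circle equations eliminates x²+y² and gives linear equations (the radical axes):
-174.8 x − 93.4 y = -2205.88
-64.8 x − 82.0 y = -979.10
Solving the 2×2 system: x ≈ 10.8, y ≈ 3.4 km.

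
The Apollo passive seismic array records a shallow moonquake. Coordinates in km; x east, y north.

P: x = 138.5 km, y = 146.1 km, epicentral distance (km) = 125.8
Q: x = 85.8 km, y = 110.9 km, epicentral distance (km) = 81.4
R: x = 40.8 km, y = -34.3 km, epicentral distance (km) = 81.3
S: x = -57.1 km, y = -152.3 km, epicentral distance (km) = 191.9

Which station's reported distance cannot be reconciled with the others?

Solve using three stations at a time. Using P, Q, R (subtract circle equations pairwise → linear system) gives (x, y) ≈ (90.9, 29.7).
Distances from that point to each station vs reported:
  P: calculated 125.8 vs reported 125.8 → residual 0.0 km
  Q: calculated 81.4 vs reported 81.4 → residual 0.0 km
  R: calculated 81.3 vs reported 81.3 → residual 0.0 km
  S: calculated 234.6 vs reported 191.9 → residual 42.7 km
P, Q, R are mutually consistent (residuals ≈ 0); S is off by 42.7 km.

S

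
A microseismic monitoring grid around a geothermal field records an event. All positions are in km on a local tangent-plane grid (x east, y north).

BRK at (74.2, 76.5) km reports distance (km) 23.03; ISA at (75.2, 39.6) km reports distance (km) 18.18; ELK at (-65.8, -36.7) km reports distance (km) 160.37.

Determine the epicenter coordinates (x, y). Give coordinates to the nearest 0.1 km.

Circle about each station: (x − 74.2)² + (y − 76.5)² = 23.03²; (x − 75.2)² + (y − 39.6)² = 18.18²; (x + 65.8)² + (y + 36.7)² = 160.37².
Subtracting the BRK equation from the ISA and ELK equations removes the quadratic terms:
2.0 x − 73.8 y = -3934.82
-280.0 x − 226.4 y = -30869.52
Solving the 2×2 system: x ≈ 65.7, y ≈ 55.1 km.

65.7 km east, 55.1 km north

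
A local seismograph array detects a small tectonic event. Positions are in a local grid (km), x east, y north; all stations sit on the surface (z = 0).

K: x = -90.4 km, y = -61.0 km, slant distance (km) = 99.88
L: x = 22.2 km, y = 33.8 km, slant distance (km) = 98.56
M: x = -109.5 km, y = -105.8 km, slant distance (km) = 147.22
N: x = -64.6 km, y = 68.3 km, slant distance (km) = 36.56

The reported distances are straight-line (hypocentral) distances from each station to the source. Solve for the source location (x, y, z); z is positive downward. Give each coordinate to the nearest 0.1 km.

x ≈ -75.2 km, y ≈ 36.6 km, depth ≈ 14.8 km

Each station gives a sphere (x−x_i)² + (y−y_i)² + z² = d_i² (stations at z=0).
Subtracting the K sphere from L and M: z² cancels, leaving linear equations in x and y:
225.2 x + 189.6 y = -9995.94
-38.2 x − 89.6 y = -406.98
Solving: x ≈ -75.206, y ≈ 36.605 km (keep extra digits for the depth step; rounded: -75.2, 36.6).
Then from the K sphere: z² = 99.88² − (x + 90.4)² − (y + 61.0)² with x = -75.206, y = 36.605, so z ≈ 14.779 ≈ 14.8 km.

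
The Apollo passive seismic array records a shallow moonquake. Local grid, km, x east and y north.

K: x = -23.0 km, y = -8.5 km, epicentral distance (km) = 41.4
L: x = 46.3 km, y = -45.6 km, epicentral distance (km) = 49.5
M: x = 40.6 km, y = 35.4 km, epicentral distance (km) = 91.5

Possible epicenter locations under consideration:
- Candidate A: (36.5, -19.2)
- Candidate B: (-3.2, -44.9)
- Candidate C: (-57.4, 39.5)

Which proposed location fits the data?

For each candidate, compare |candidate − station| to the reported distance:
Candidate A: residuals K 19.1, L 21.3, M 36.7 → max 36.7 km
Candidate B: residuals K 0.0, L 0.0, M 0.0 → max 0.0 km
Candidate C: residuals K 17.7, L 84.6, M 6.6 → max 84.6 km
Only Candidate B has all residuals ≈ 0.

Candidate B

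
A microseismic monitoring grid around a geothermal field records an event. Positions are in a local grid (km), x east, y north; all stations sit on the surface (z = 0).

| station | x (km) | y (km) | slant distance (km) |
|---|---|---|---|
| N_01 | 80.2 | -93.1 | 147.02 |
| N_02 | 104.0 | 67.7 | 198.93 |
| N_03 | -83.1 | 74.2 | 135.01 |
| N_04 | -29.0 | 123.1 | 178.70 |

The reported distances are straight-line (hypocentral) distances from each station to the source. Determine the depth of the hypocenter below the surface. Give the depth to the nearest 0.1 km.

z ≈ 48.9 km

Each station gives a sphere (x−x_i)² + (y−y_i)² + z² = d_i² (stations at z=0).
Subtracting the N_01 sphere from N_02 and N_03: z² cancels, leaving linear equations in x and y:
47.6 x + 321.6 y = -17658.62
-326.6 x + 334.6 y = 698.78
Solving: x ≈ -50.705, y ≈ -47.404 km (keep extra digits for the depth step; rounded: -50.7, -47.4).
Then from the N_01 sphere: z² = 147.02² − (x − 80.2)² − (y + 93.1)² with x = -50.705, y = -47.404, so z ≈ 48.894 ≈ 48.9 km.
Check against N_04 (with the unrounded solution): distance 178.70 ≈ 178.70 km. ✓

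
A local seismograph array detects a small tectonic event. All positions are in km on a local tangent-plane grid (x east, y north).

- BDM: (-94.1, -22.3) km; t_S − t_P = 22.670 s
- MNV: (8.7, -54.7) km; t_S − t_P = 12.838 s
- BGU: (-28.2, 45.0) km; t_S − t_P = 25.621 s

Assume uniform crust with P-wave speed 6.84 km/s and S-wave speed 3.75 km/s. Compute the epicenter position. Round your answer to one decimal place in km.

Distance from S−P lag: d = Δt · v_P v_S / (v_P − v_S) = Δt · (6.84·3.75)/(6.84−3.75) ≈ 8.3010·Δt.
So d_BDM = 188.18, d_MNV = 106.57, d_BGU = 212.68 km.
Circle about each station: (x + 94.1)² + (y + 22.3)² = 188.18²; (x − 8.7)² + (y + 54.7)² = 106.57²; (x + 28.2)² + (y − 45.0)² = 212.68².
Subtracting the BDM equation from the MNV and BGU equations removes the quadratic terms:
205.6 x − 64.8 y = 17770.23
131.8 x + 134.6 y = -16352.93
Solving the 2×2 system: x ≈ 36.8, y ≈ -157.5 km.
Check against BDM (with the unrounded x, y): √((x + 94.1)²+(y + 22.3)²) = 188.19 ≈ 188.18 km. ✓

36.8 km east, -157.5 km north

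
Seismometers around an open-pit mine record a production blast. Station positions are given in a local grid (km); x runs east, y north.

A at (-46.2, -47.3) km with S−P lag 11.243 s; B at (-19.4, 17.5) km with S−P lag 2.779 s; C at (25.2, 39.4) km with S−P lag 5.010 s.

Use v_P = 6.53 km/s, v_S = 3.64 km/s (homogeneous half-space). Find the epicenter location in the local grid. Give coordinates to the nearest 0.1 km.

Distance from S−P lag: d = Δt · v_P v_S / (v_P − v_S) = Δt · (6.53·3.64)/(6.53−3.64) ≈ 8.2246·Δt.
So d_A = 92.47, d_B = 22.86, d_C = 41.21 km.
Circle about each station: (x + 46.2)² + (y + 47.3)² = 92.47²; (x + 19.4)² + (y − 17.5)² = 22.86²; (x − 25.2)² + (y − 39.4)² = 41.21².
Subtracting the A equation from the B and C equations removes the quadratic terms:
53.6 x + 129.6 y = 4339.00
142.8 x + 173.4 y = 4668.11
Solving the 2×2 system: x ≈ -16.0, y ≈ 40.1 km.

x ≈ -16.0 km, y ≈ 40.1 km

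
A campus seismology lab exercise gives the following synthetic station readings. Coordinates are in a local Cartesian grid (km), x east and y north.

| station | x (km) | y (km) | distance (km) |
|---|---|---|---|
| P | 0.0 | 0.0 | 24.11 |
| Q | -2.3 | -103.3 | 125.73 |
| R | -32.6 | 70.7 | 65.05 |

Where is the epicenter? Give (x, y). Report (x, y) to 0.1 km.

x ≈ 10.3 km, y ≈ 21.8 km

Circle about each station: x² + y² = 24.11²; (x + 2.3)² + (y + 103.3)² = 125.73²; (x + 32.6)² + (y − 70.7)² = 65.05².
Subtracting the P equation from the Q and R equations removes the quadratic terms:
-4.6 x − 206.6 y = -4550.56
-65.2 x + 141.4 y = 2411.04
Solving the 2×2 system: x ≈ 10.3, y ≈ 21.8 km.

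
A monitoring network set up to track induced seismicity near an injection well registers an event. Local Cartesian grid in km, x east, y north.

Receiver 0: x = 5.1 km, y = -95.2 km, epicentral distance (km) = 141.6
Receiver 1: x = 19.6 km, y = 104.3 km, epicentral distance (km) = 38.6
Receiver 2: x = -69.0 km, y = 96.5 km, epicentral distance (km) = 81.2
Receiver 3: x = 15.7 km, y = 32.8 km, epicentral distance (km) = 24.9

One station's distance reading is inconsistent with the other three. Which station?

Solve using three stations at a time. Using Receiver 0, Receiver 2, Receiver 3 (subtract circle equations pairwise → linear system) gives (x, y) ≈ (-5.4, 46.0).
Distances from that point to each station vs reported:
  Receiver 0: calculated 141.6 vs reported 141.6 → residual 0.0 km
  Receiver 1: calculated 63.4 vs reported 38.6 → residual 24.8 km
  Receiver 2: calculated 81.2 vs reported 81.2 → residual 0.0 km
  Receiver 3: calculated 24.9 vs reported 24.9 → residual 0.0 km
Receiver 0, Receiver 2, Receiver 3 are mutually consistent (residuals ≈ 0); Receiver 1 is off by 24.8 km.

Receiver 1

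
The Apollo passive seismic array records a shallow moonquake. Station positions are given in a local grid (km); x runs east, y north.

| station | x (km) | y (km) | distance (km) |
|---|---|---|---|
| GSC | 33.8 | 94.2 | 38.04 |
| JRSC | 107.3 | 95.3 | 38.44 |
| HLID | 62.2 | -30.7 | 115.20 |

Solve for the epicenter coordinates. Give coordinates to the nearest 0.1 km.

Circle about each station: (x − 33.8)² + (y − 94.2)² = 38.04²; (x − 107.3)² + (y − 95.3)² = 38.44²; (x − 62.2)² + (y + 30.7)² = 115.20².
Subtracting the GSC equation from the JRSC and HLID equations removes the quadratic terms:
147.0 x + 2.2 y = 10548.71
56.8 x − 249.8 y = -17028.75
Solving the 2×2 system: x ≈ 70.5, y ≈ 84.2 km.

x ≈ 70.5 km, y ≈ 84.2 km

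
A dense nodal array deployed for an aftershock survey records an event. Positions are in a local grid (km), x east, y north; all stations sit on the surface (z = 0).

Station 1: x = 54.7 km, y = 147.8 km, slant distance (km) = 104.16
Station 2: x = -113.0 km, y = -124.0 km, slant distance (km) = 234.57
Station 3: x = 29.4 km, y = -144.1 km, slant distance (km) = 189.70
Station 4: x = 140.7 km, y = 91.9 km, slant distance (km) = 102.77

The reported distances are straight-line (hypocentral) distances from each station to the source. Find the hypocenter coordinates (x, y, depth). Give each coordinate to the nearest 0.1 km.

x ≈ 50.2 km, y ≈ 44.2 km, depth ≈ 9.8 km

Each station gives a sphere (x−x_i)² + (y−y_i)² + z² = d_i² (stations at z=0).
Subtracting the Station 1 sphere from Station 2 and Station 3: z² cancels, leaving linear equations in x and y:
-335.4 x − 543.6 y = -40865.71
-50.6 x − 583.8 y = -28344.54
Solving: x ≈ 50.204, y ≈ 44.200 km (keep extra digits for the depth step; rounded: 50.2, 44.2).
Then from the Station 1 sphere: z² = 104.16² − (x − 54.7)² − (y − 147.8)² with x = 50.204, y = 44.200, so z ≈ 9.805 ≈ 9.8 km.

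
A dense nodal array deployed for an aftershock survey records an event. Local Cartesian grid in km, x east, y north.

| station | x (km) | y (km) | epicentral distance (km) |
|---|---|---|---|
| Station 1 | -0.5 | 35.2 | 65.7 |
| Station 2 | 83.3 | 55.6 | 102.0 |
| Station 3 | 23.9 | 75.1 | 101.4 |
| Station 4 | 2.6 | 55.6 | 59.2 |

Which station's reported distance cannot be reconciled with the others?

Solve using three stations at a time. Using Station 1, Station 2, Station 3 (subtract circle equations pairwise → linear system) gives (x, y) ≈ (22.5, -26.2).
Distances from that point to each station vs reported:
  Station 1: calculated 65.6 vs reported 65.7 → residual 0.1 km
  Station 2: calculated 101.9 vs reported 102.0 → residual 0.1 km
  Station 3: calculated 101.3 vs reported 101.4 → residual 0.1 km
  Station 4: calculated 84.2 vs reported 59.2 → residual 25.0 km
Station 1, Station 2, Station 3 are mutually consistent (residuals ≈ 0); Station 4 is off by 25.0 km.

Station 4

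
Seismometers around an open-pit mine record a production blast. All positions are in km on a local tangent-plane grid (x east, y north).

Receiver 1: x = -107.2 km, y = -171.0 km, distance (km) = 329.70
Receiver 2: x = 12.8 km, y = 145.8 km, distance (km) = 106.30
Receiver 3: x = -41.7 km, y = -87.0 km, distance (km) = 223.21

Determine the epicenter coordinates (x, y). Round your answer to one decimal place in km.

Circle about each station: (x + 107.2)² + (y + 171.0)² = 329.70²; (x − 12.8)² + (y − 145.8)² = 106.30²; (x + 41.7)² + (y + 87.0)² = 223.21².
Subtracting pairs of circle equations eliminates x²+y² and gives linear equations (the radical axes):
240.0 x + 633.6 y = 78091.04
131.0 x + 168.0 y = 27454.44
Solving the 2×2 system: x ≈ 100.2, y ≈ 85.3 km.

100.2 km east, 85.3 km north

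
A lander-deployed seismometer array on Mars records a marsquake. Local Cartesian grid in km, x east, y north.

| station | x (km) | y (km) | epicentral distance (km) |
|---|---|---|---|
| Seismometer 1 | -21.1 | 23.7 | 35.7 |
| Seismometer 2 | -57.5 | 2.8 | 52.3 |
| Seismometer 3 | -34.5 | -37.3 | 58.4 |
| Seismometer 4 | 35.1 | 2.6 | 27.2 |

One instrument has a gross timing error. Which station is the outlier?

Seismometer 2

Solve using three stations at a time. Using Seismometer 1, Seismometer 3, Seismometer 4 (subtract circle equations pairwise → linear system) gives (x, y) ≈ (7.9, 2.9).
Distances from that point to each station vs reported:
  Seismometer 1: calculated 35.7 vs reported 35.7 → residual 0.0 km
  Seismometer 2: calculated 65.4 vs reported 52.3 → residual 13.1 km
  Seismometer 3: calculated 58.4 vs reported 58.4 → residual 0.0 km
  Seismometer 4: calculated 27.2 vs reported 27.2 → residual 0.0 km
Seismometer 1, Seismometer 3, Seismometer 4 are mutually consistent (residuals ≈ 0); Seismometer 2 is off by 13.1 km.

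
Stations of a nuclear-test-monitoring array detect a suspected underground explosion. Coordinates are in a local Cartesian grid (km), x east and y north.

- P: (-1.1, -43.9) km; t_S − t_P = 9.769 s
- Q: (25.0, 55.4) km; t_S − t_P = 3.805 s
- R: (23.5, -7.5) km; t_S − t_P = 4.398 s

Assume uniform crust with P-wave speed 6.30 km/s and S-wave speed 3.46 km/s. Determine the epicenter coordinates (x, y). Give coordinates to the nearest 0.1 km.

(25.5, 26.2)

Distance from S−P lag: d = Δt · v_P v_S / (v_P − v_S) = Δt · (6.30·3.46)/(6.30−3.46) ≈ 7.6754·Δt.
So d_P = 74.98, d_Q = 29.20, d_R = 33.76 km.
Circle about each station: (x + 1.1)² + (y + 43.9)² = 74.98²; (x − 25.0)² + (y − 55.4)² = 29.20²; (x − 23.5)² + (y + 7.5)² = 33.76².
Subtracting the P equation from the Q and R equations removes the quadratic terms:
52.2 x + 198.6 y = 6535.10
49.2 x + 72.8 y = 3162.34
Solving the 2×2 system: x ≈ 25.5, y ≈ 26.2 km.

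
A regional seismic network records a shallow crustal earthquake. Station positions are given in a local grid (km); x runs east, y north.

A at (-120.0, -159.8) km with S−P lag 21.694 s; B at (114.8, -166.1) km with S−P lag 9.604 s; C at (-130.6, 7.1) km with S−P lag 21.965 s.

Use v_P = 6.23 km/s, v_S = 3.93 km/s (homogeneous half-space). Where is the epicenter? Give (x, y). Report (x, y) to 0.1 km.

x ≈ 91.3 km, y ≈ -66.6 km

Distance from S−P lag: d = Δt · v_P v_S / (v_P − v_S) = Δt · (6.23·3.93)/(6.23−3.93) ≈ 10.6452·Δt.
So d_A = 230.94, d_B = 102.24, d_C = 233.82 km.
Circle about each station: (x + 120.0)² + (y + 159.8)² = 230.94²; (x − 114.8)² + (y + 166.1)² = 102.24²; (x + 130.6)² + (y − 7.1)² = 233.82².
Subtracting pairs of circle equations eliminates x²+y² and gives linear equations (the radical axes):
469.6 x − 12.6 y = 43712.48
-21.2 x + 333.8 y = -24167.78
Solving the 2×2 system: x ≈ 91.3, y ≈ -66.6 km.
Check against A (with the unrounded x, y): √((x + 120.0)²+(y + 159.8)²) = 230.94 ≈ 230.94 km. ✓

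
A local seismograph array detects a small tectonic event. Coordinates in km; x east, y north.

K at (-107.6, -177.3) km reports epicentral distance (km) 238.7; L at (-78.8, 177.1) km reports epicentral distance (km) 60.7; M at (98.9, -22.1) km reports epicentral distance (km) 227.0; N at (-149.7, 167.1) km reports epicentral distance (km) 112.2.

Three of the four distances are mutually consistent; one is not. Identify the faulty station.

L

Solve using three stations at a time. Using K, M, N (subtract circle equations pairwise → linear system) gives (x, y) ≈ (-112.2, 61.4).
Distances from that point to each station vs reported:
  K: calculated 238.7 vs reported 238.7 → residual 0.0 km
  L: calculated 120.5 vs reported 60.7 → residual 59.8 km
  M: calculated 227.0 vs reported 227.0 → residual 0.0 km
  N: calculated 112.2 vs reported 112.2 → residual 0.0 km
K, M, N are mutually consistent (residuals ≈ 0); L is off by 59.8 km.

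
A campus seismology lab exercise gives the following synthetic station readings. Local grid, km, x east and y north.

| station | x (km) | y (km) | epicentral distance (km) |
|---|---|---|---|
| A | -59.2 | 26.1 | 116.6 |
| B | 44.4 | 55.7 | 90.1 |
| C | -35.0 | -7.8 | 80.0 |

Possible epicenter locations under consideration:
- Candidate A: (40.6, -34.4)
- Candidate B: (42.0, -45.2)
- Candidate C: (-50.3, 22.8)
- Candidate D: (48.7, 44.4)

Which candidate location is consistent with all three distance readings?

Candidate A

For each candidate, compare |candidate − station| to the reported distance:
Candidate A: residuals A 0.1, B 0.1, C 0.1 → max 0.1 km
Candidate B: residuals A 7.2, B 10.8, C 5.6 → max 10.8 km
Candidate C: residuals A 107.1, B 10.2, C 45.8 → max 107.1 km
Candidate D: residuals A 7.2, B 78.0, C 18.6 → max 78.0 km
Only Candidate A has all residuals ≈ 0.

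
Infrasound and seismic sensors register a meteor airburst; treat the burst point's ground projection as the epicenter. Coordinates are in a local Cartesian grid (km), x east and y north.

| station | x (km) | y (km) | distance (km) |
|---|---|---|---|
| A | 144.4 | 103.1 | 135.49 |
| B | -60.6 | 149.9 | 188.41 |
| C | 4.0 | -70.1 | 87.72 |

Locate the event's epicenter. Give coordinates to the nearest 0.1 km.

Circle about each station: (x − 144.4)² + (y − 103.1)² = 135.49²; (x + 60.6)² + (y − 149.9)² = 188.41²; (x − 4.0)² + (y + 70.1)² = 87.72².
Subtracting pairs of circle equations eliminates x²+y² and gives linear equations (the radical axes):
-410.0 x + 93.6 y = -22479.39
-280.8 x − 346.4 y = -15888.22
Solving the 2×2 system: x ≈ 55.1, y ≈ 1.2 km.
Check against A (with the unrounded x, y): √((x − 144.4)²+(y − 103.1)²) = 135.49 ≈ 135.49 km. ✓

55.1 km east, 1.2 km north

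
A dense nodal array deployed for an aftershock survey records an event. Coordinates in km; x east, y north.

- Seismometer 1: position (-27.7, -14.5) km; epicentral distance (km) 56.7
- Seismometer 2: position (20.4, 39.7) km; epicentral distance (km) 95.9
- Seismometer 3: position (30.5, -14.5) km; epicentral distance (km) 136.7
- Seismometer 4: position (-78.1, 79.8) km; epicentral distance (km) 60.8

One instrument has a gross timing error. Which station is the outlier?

Solve using three stations at a time. Using Seismometer 1, Seismometer 2, Seismometer 4 (subtract circle equations pairwise → linear system) gives (x, y) ≈ (-73.3, 19.2).
Distances from that point to each station vs reported:
  Seismometer 1: calculated 56.7 vs reported 56.7 → residual 0.0 km
  Seismometer 2: calculated 95.9 vs reported 95.9 → residual 0.0 km
  Seismometer 3: calculated 109.1 vs reported 136.7 → residual 27.6 km
  Seismometer 4: calculated 60.8 vs reported 60.8 → residual 0.0 km
Seismometer 1, Seismometer 2, Seismometer 4 are mutually consistent (residuals ≈ 0); Seismometer 3 is off by 27.6 km.

Seismometer 3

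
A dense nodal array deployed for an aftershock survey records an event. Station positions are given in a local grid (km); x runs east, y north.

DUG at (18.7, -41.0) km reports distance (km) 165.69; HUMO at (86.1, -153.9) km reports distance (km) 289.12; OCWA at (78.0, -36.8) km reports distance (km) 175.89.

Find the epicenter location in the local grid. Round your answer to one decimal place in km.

x ≈ 7.4 km, y ≈ 124.3 km

Circle about each station: (x − 18.7)² + (y + 41.0)² = 165.69²; (x − 86.1)² + (y + 153.9)² = 289.12²; (x − 78.0)² + (y + 36.8)² = 175.89².
Subtracting the DUG equation from the HUMO and OCWA equations removes the quadratic terms:
134.8 x − 225.8 y = -27069.47
118.6 x + 8.4 y = 1923.43
Solving the 2×2 system: x ≈ 7.4, y ≈ 124.3 km.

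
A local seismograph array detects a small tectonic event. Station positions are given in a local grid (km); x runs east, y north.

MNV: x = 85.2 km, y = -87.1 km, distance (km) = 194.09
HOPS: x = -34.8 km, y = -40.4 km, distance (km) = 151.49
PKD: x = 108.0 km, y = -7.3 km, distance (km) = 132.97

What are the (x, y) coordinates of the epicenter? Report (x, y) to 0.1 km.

Circle about each station: (x − 85.2)² + (y + 87.1)² = 194.09²; (x + 34.8)² + (y + 40.4)² = 151.49²; (x − 108.0)² + (y + 7.3)² = 132.97².
Subtracting pairs of circle equations eliminates x²+y² and gives linear equations (the radical axes):
-240.0 x + 93.4 y = 2719.46
45.6 x + 159.6 y = 16861.75
Solving the 2×2 system: x ≈ 26.8, y ≈ 98.0 km.
Check against MNV (with the unrounded x, y): √((x − 85.2)²+(y + 87.1)²) = 194.09 ≈ 194.09 km. ✓

(26.8, 98.0)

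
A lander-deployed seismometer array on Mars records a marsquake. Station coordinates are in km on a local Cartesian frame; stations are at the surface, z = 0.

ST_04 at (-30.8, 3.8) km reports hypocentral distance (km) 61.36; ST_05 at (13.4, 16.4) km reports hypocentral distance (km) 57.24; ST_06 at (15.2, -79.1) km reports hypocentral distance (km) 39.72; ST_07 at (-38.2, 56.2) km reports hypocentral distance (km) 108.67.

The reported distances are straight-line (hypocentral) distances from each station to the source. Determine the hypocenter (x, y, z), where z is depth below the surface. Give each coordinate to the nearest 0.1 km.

Each station gives a sphere (x−x_i)² + (y−y_i)² + z² = d_i² (stations at z=0).
Subtracting the ST_04 sphere from ST_05 and ST_06: z² cancels, leaving linear equations in x and y:
88.4 x + 25.2 y = -25.93
92.0 x − 165.8 y = 7712.14
Solving: x ≈ 11.196, y ≈ -40.302 km (keep extra digits for the depth step; rounded: 11.2, -40.3).
Then from the ST_04 sphere: z² = 61.36² − (x + 30.8)² − (y − 3.8)² with x = 11.196, y = -40.302, so z ≈ 7.510 ≈ 7.5 km.

(11.2, -40.3, 7.5)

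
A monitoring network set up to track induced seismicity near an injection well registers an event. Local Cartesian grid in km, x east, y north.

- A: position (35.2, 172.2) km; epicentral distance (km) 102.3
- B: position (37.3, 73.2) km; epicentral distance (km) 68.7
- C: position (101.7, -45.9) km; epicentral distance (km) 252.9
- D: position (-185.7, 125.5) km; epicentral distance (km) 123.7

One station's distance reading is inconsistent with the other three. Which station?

B

Solve using three stations at a time. Using A, C, D (subtract circle equations pairwise → linear system) gives (x, y) ≈ (-63.6, 145.5).
Distances from that point to each station vs reported:
  A: calculated 102.3 vs reported 102.3 → residual 0.0 km
  B: calculated 124.1 vs reported 68.7 → residual 55.4 km
  C: calculated 252.9 vs reported 252.9 → residual 0.0 km
  D: calculated 123.7 vs reported 123.7 → residual 0.0 km
A, C, D are mutually consistent (residuals ≈ 0); B is off by 55.4 km.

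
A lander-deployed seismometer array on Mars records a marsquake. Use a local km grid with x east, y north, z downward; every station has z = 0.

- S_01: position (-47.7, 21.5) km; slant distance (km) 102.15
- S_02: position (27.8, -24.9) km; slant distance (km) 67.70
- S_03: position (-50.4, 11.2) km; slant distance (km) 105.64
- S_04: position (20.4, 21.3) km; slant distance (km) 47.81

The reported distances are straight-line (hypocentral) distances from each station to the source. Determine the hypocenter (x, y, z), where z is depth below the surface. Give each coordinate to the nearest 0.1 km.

x ≈ 46.2 km, y ≈ 26.6 km, depth ≈ 39.9 km

Each station gives a sphere (x−x_i)² + (y−y_i)² + z² = d_i² (stations at z=0).
Subtracting the S_01 sphere from S_02 and S_03: z² cancels, leaving linear equations in x and y:
151.0 x − 92.8 y = 4506.64
-5.4 x − 20.6 y = -797.13
Solving: x ≈ 46.186, y ≈ 26.589 km (keep extra digits for the depth step; rounded: 46.2, 26.6).
Then from the S_01 sphere: z² = 102.15² − (x + 47.7)² − (y − 21.5)² with x = 46.186, y = 26.589, so z ≈ 39.927 ≈ 39.9 km.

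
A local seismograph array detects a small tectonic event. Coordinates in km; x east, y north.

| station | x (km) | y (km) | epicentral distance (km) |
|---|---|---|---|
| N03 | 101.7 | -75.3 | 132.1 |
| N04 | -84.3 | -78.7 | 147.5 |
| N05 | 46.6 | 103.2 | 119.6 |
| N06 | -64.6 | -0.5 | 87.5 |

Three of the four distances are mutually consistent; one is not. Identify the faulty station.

Solve using three stations at a time. Using N03, N04, N06 (subtract circle equations pairwise → linear system) gives (x, y) ≈ (18.4, 27.2).
Distances from that point to each station vs reported:
  N03: calculated 132.1 vs reported 132.1 → residual 0.0 km
  N04: calculated 147.5 vs reported 147.5 → residual 0.0 km
  N05: calculated 81.1 vs reported 119.6 → residual 38.5 km
  N06: calculated 87.5 vs reported 87.5 → residual 0.0 km
N03, N04, N06 are mutually consistent (residuals ≈ 0); N05 is off by 38.5 km.

N05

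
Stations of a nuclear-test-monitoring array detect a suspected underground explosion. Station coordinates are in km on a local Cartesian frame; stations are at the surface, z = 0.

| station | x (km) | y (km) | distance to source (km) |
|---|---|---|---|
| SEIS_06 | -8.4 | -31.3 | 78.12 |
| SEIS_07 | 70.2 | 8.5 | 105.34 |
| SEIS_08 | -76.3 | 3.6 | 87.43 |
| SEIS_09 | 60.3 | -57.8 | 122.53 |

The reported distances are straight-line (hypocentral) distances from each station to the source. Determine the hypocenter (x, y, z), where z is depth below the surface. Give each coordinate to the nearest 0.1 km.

Each station gives a sphere (x−x_i)² + (y−y_i)² + z² = d_i² (stations at z=0).
Subtracting the SEIS_06 sphere from SEIS_07 and SEIS_08: z² cancels, leaving linear equations in x and y:
157.2 x + 79.6 y = -1043.74
-135.8 x + 69.8 y = 3243.13
Solving: x ≈ -15.196, y ≈ 16.898 km (keep extra digits for the depth step; rounded: -15.2, 16.9).
Then from the SEIS_06 sphere: z² = 78.12² − (x + 8.4)² − (y + 31.3)² with x = -15.196, y = 16.898, so z ≈ 61.102 ≈ 61.1 km.

x ≈ -15.2 km, y ≈ 16.9 km, depth ≈ 61.1 km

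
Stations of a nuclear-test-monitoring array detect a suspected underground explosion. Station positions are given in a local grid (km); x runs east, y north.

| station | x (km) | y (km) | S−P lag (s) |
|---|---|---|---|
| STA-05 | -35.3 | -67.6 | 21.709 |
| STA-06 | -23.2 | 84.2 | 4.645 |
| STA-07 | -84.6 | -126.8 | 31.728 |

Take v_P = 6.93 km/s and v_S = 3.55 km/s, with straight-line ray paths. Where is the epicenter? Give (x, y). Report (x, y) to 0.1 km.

x ≈ 10.6 km, y ≈ 83.6 km

Distance from S−P lag: d = Δt · v_P v_S / (v_P − v_S) = Δt · (6.93·3.55)/(6.93−3.55) ≈ 7.2786·Δt.
So d_STA-05 = 158.01, d_STA-06 = 33.81, d_STA-07 = 230.93 km.
Circle about each station: (x + 35.3)² + (y + 67.6)² = 158.01²; (x + 23.2)² + (y − 84.2)² = 33.81²; (x + 84.6)² + (y + 126.8)² = 230.93².
Subtracting the STA-05 equation from the STA-06 and STA-07 equations removes the quadratic terms:
24.2 x + 303.6 y = 25636.07
-98.6 x − 118.4 y = -10941.95
Solving the 2×2 system: x ≈ 10.6, y ≈ 83.6 km.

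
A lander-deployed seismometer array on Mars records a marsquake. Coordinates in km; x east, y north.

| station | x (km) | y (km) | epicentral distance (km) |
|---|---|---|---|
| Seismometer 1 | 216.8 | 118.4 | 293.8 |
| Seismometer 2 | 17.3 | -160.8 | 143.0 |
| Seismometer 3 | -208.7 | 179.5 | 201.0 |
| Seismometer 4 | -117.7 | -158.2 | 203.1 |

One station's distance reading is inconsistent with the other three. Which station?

Seismometer 2

Solve using three stations at a time. Using Seismometer 1, Seismometer 3, Seismometer 4 (subtract circle equations pairwise → linear system) gives (x, y) ≈ (-65.8, 38.1).
Distances from that point to each station vs reported:
  Seismometer 1: calculated 293.8 vs reported 293.8 → residual 0.0 km
  Seismometer 2: calculated 215.6 vs reported 143.0 → residual 72.6 km
  Seismometer 3: calculated 201.0 vs reported 201.0 → residual 0.0 km
  Seismometer 4: calculated 203.1 vs reported 203.1 → residual 0.0 km
Seismometer 1, Seismometer 3, Seismometer 4 are mutually consistent (residuals ≈ 0); Seismometer 2 is off by 72.6 km.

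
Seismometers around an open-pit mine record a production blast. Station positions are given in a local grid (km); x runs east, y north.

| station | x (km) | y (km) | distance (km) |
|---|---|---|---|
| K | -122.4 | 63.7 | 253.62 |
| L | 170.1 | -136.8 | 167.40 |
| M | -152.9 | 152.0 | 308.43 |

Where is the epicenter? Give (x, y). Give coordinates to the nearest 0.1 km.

128.3 km east, 25.3 km north

Circle about each station: (x + 122.4)² + (y − 63.7)² = 253.62²; (x − 170.1)² + (y + 136.8)² = 167.40²; (x + 152.9)² + (y − 152.0)² = 308.43².
Subtracting the K equation from the L and M equations removes the quadratic terms:
585.0 x − 401.0 y = 64909.14
-61.0 x + 176.6 y = -3363.00
Solving the 2×2 system: x ≈ 128.3, y ≈ 25.3 km.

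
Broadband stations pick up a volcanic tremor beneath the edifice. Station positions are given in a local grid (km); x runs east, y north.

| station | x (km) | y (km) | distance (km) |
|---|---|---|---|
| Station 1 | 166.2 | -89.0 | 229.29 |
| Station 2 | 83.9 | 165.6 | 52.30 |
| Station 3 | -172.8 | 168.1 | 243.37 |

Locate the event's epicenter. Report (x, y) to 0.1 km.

Circle about each station: (x − 166.2)² + (y + 89.0)² = 229.29²; (x − 83.9)² + (y − 165.6)² = 52.30²; (x + 172.8)² + (y − 168.1)² = 243.37².
Subtracting the Station 1 equation from the Station 2 and Station 3 equations removes the quadratic terms:
-164.6 x + 509.2 y = 48757.74
-678.0 x + 514.2 y = 15918.96
Solving the 2×2 system: x ≈ 65.1, y ≈ 116.8 km.

(65.1, 116.8)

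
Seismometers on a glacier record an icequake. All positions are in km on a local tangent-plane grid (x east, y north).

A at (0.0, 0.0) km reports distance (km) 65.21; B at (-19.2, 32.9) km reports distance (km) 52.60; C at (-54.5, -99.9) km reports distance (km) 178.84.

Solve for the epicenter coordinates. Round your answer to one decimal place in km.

26.0 km east, 59.8 km north

Circle about each station: x² + y² = 65.21²; (x + 19.2)² + (y − 32.9)² = 52.60²; (x + 54.5)² + (y + 99.9)² = 178.84².
Subtracting the A equation from the B and C equations removes the quadratic terms:
-38.4 x + 65.8 y = 2936.63
-109.0 x − 199.8 y = -14781.14
Solving the 2×2 system: x ≈ 26.0, y ≈ 59.8 km.
Check against A (with the unrounded x, y): √(x²+y²) = 65.20 ≈ 65.21 km. ✓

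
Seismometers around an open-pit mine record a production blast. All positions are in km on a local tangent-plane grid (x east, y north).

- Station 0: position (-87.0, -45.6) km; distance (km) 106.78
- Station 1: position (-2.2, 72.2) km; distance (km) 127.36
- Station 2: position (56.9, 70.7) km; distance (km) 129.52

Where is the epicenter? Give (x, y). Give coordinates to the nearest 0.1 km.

x ≈ 19.5 km, y ≈ -53.3 km

Circle about each station: (x + 87.0)² + (y + 45.6)² = 106.78²; (x + 2.2)² + (y − 72.2)² = 127.36²; (x − 56.9)² + (y − 70.7)² = 129.52².
Subtracting pairs of circle equations eliminates x²+y² and gives linear equations (the radical axes):
169.6 x + 235.6 y = -9249.28
287.8 x + 232.6 y = -6785.72
Solving the 2×2 system: x ≈ 19.5, y ≈ -53.3 km.
Check against Station 0 (with the unrounded x, y): √((x + 87.0)²+(y + 45.6)²) = 106.77 ≈ 106.78 km. ✓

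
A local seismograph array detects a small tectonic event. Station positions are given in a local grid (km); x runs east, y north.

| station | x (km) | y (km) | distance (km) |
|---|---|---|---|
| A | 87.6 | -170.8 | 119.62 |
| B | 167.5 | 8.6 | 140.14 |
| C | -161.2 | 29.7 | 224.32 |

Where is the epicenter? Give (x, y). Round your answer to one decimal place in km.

Circle about each station: (x − 87.6)² + (y + 170.8)² = 119.62²; (x − 167.5)² + (y − 8.6)² = 140.14²; (x + 161.2)² + (y − 29.7)² = 224.32².
Subtracting the A equation from the B and C equations removes the quadratic terms:
159.8 x + 358.8 y = -14046.47
-497.6 x + 401.0 y = -45989.39
Solving the 2×2 system: x ≈ 44.8, y ≈ -59.1 km.

(44.8, -59.1)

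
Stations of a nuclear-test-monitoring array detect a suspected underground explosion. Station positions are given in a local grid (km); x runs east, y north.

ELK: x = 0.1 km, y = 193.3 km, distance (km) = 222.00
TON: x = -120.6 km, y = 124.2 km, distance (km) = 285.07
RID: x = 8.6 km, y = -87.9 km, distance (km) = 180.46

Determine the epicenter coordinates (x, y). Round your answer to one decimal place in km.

Circle about each station: (x − 0.1)² + (y − 193.3)² = 222.00²; (x + 120.6)² + (y − 124.2)² = 285.07²; (x − 8.6)² + (y + 87.9)² = 180.46².
Subtracting pairs of circle equations eliminates x²+y² and gives linear equations (the radical axes):
-241.4 x − 138.2 y = -39375.80
17.0 x − 562.4 y = -12846.34
Solving the 2×2 system: x ≈ 147.5, y ≈ 27.3 km.
Check against ELK (with the unrounded x, y): √((x − 0.1)²+(y − 193.3)²) = 221.99 ≈ 222.00 km. ✓

(147.5, 27.3)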